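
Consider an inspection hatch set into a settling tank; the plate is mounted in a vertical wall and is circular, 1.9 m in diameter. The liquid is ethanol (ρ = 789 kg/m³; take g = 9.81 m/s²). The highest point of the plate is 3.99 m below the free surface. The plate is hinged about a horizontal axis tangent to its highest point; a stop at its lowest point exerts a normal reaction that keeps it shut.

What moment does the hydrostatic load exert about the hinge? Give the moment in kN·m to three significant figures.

M ≈ 108 kN·m

γ = ρg = 789 × 9.81 / 1000 = 7.74009 kN/m³.
The centroid is at the centre, 0.95 m below the top of the plate, so the centroid depth is h_c = 3.99 + 0.95 = 4.94 m.
A = π(0.95)² = 2.83529 m².
Resultant F = γ·h_c·A = 7.74009 × 4.94 × 2.83529 = 108.41 kN.
I_c = πr⁴/4 = π × 0.95⁴/4 = 0.639712 m⁴.
Centre of pressure: y_p = y_c + I_c/(y_c·A) = 4.94 + 0.639712/(4.94 × 2.83529) = 4.94 + 0.0456731 = 4.98567 m along the plane.
The resultant acts 0.95 + 0.0456731 = 0.995673 m (along the plate) below the hinge at the top edge, so the moment about the hinge is M = F × 0.995673 = 108.41 × 0.995673 = 107.941 kN·m.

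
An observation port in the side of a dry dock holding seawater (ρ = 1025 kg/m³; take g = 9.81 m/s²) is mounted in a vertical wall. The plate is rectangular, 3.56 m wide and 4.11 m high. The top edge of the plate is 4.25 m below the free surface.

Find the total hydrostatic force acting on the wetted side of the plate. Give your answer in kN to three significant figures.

γ = ρg = 1025 × 9.81 / 1000 = 10.05525 kN/m³.
The centroid lies 4.11/2 = 2.055 m below the top edge, so the centroid depth is h_c = 4.25 + 2.055 = 6.305 m.
A = 3.56 × 4.11 = 14.6316 m².
Resultant F = γ·h_c·A = 10.05525 × 6.305 × 14.6316 = 927.619 kN.

F ≈ 928 kN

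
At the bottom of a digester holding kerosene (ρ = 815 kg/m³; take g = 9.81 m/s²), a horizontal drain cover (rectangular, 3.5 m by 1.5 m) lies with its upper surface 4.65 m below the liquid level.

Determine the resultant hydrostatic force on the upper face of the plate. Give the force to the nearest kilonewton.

F ≈ 195 kN

γ = ρg = 815 × 9.81 / 1000 = 7.99515 kN/m³.
The plate is horizontal, so pressure is uniform at p = γ·h = 7.99515 × 4.65 = 37.1774 kN/m².
A = 3.5 × 1.5 = 5.25 m².
F = p·A = 37.1774 × 5.25 = 195.181 kN.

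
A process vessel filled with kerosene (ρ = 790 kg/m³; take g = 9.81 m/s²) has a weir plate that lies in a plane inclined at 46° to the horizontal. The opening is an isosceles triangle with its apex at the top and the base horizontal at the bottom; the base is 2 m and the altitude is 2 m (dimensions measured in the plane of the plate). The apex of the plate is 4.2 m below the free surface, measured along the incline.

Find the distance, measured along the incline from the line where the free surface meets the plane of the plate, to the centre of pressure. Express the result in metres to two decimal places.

γ = ρg = 790 × 9.81 / 1000 = 7.7499 kN/m³.
Let θ = 46° be the plate's angle to the horizontal; measure y along the incline from where the plane meets the free surface. Vertical depth h = y·sinθ with sinθ = 0.719340.
With the apex up, the centroid sits 2h/3 = 2 × 2/3 = 1.33333 m below the apex, so y_c = 4.2 + 1.33333 = 5.53333 m and h_c = 5.53333 × 0.719340 = 3.98035 m.
A = ½ × 2 × 2 = 2 m².
Resultant F = γ·h_c·A = 7.7499 × 3.98035 × 2 = 61.6946 kN.
I_c = b·h³/36 = 2 × 2³/36 = 0.444444 m⁴.
Centre of pressure: y_p = y_c + I_c/(y_c·A) = 5.53333 + 0.444444/(5.53333 × 2) = 5.53333 + 0.0401606 = 5.57349 m along the plane.

y_p = 5.57 m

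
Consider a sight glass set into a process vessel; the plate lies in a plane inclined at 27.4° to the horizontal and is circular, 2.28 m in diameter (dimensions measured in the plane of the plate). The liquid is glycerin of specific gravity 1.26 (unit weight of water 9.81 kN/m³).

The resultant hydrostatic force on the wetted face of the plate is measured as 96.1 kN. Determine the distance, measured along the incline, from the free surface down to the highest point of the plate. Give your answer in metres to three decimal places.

y_top ≈ 2.998 m

γ = 1.26 × 9.81 = 12.3606 kN/m³.
A = π(1.14)² = 4.08281 m².
From F = γ·h_c·A, the centroid depth is h_c = 96.1/(12.3606 × 4.08281) = 1.90425 m.
Let θ = 27.4° be the plate's angle to the horizontal; measure y along the incline from where the plane meets the free surface. Vertical depth h = y·sinθ with sinθ = 0.460200.
Along the incline, y_c = h_c/sinθ = 1.90425/0.460200 = 4.13787 m.
The centroid is at the centre, 1.14 m below the top of the plate, so the highest point sits at y_top = 4.13787 − 1.14 = 2.99787 m along the incline.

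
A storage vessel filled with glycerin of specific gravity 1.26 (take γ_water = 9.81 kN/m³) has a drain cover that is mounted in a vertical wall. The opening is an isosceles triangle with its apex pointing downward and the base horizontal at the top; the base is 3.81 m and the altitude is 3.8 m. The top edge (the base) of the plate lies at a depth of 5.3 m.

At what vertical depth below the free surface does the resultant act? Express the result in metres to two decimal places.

γ = 1.26 × 9.81 = 12.3606 kN/m³.
With the apex down, the centroid sits h/3 = 3.8/3 = 1.26667 m below the base (the top edge), so the centroid depth is h_c = 5.3 + 1.26667 = 6.56667 m.
A = ½ × 3.81 × 3.8 = 7.239 m².
Resultant F = γ·h_c·A = 12.3606 × 6.56667 × 7.239 = 587.575 kN.
I_c = b·h³/36 = 3.81 × 3.8³/36 = 5.80729 m⁴.
Centre of pressure: y_p = y_c + I_c/(y_c·A) = 6.56667 + 5.80729/(6.56667 × 7.239) = 6.56667 + 0.122166 = 6.68884 m along the plane.

h_p = 6.69 m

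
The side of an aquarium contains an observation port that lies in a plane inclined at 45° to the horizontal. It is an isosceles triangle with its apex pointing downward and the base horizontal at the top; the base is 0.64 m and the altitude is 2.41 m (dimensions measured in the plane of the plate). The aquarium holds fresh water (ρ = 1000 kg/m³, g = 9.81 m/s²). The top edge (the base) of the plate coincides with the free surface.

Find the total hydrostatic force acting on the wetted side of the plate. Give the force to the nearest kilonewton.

F ≈ 4 kN

γ = ρg = 1000 × 9.81 = 9810 N/m³ = 9.81 kN/m³.
Let θ = 45° be the plate's angle to the horizontal; measure y along the incline from where the plane meets the free surface. Vertical depth h = y·sinθ with sinθ = 0.707107.
With the apex down, the centroid sits h/3 = 2.41/3 = 0.803333 m below the base (the top edge), so y_c = 0.803333 m and h_c = 0.803333 × 0.707107 = 0.568042 m.
A = ½ × 0.64 × 2.41 = 0.7712 m².
Resultant F = γ·h_c·A = 9.81 × 0.568042 × 0.7712 = 4.29751 kN.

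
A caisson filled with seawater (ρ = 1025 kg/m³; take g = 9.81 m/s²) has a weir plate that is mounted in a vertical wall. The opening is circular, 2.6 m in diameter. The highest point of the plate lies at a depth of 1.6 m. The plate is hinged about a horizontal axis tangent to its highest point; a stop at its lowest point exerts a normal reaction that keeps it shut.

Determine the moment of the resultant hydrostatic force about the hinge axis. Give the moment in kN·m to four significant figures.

M ≈ 223.8 kN·m

γ = ρg = 1025 × 9.81 / 1000 = 10.05525 kN/m³.
The centroid is at the centre, 1.3 m below the top of the plate, so the centroid depth is h_c = 1.6 + 1.3 = 2.9 m.
A = π(1.3)² = 5.30929 m².
Resultant F = γ·h_c·A = 10.05525 × 2.9 × 5.30929 = 154.82 kN.
I_c = πr⁴/4 = π × 1.3⁴/4 = 2.24318 m⁴.
Centre of pressure: y_p = y_c + I_c/(y_c·A) = 2.9 + 2.24318/(2.9 × 5.30929) = 2.9 + 0.14569 = 3.04569 m along the plane.
The resultant acts 1.3 + 0.14569 = 1.44569 m (along the plate) below the hinge at the top edge, so the moment about the hinge is M = F × 1.44569 = 154.82 × 1.44569 = 223.822 kN·m.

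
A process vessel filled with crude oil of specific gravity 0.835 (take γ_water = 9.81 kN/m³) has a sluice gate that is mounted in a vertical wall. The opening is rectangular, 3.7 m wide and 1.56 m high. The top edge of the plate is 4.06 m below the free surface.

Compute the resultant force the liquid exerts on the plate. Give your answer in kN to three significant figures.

γ = 0.835 × 9.81 = 8.19135 kN/m³.
The centroid lies 1.56/2 = 0.78 m below the top edge, so the centroid depth is h_c = 4.06 + 0.78 = 4.84 m.
A = 3.7 × 1.56 = 5.772 m².
Resultant F = γ·h_c·A = 8.19135 × 4.84 × 5.772 = 228.837 kN.

F ≈ 229 kN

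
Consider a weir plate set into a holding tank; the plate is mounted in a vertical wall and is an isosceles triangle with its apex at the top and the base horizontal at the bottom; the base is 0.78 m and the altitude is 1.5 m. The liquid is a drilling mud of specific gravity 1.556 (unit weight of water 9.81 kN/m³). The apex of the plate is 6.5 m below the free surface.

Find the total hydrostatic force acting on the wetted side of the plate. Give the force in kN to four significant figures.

γ = 1.556 × 9.81 = 15.26436 kN/m³.
With the apex up, the centroid sits 2h/3 = 2 × 1.5/3 = 1 m below the apex, so the centroid depth is h_c = 6.5 + 1 = 7.5 m.
A = ½ × 0.78 × 1.5 = 0.585 m².
Resultant F = γ·h_c·A = 15.26436 × 7.5 × 0.585 = 66.9724 kN.

F ≈ 66.97 kN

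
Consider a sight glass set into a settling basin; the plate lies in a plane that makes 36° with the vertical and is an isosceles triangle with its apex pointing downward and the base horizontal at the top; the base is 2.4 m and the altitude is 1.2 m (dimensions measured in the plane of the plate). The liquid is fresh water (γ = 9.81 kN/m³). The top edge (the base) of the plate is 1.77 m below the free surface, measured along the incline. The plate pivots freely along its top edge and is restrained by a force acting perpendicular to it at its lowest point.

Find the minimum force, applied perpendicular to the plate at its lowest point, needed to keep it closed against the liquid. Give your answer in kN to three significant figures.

P ≈ 9.03 kN

γ = 9.81 kN/m³.
The plate makes 36° with the vertical, i.e. θ = 90° − 36° = 54° to the horizontal. Measuring y along the incline from the free-surface line, vertical depth h = y·sinθ with sinθ = 0.809017.
With the apex down, the centroid sits h/3 = 1.2/3 = 0.4 m below the base (the top edge), so y_c = 1.77 + 0.4 = 2.17 m and h_c = 2.17 × 0.809017 = 1.75557 m.
A = ½ × 2.4 × 1.2 = 1.44 m².
Resultant F = γ·h_c·A = 9.81 × 1.75557 × 1.44 = 24.7999 kN.
I_c = b·h³/36 = 2.4 × 1.2³/36 = 0.1152 m⁴.
Centre of pressure: y_p = y_c + I_c/(y_c·A) = 2.17 + 0.1152/(2.17 × 1.44) = 2.17 + 0.0368664 = 2.20687 m along the plane.
The resultant acts 0.4 + 0.0368664 = 0.436866 m (along the plate) below the hinge at the top edge, so the moment about the hinge is M = F × 0.436866 = 24.7999 × 0.436866 = 10.8342 kN·m.
A normal force at the bottom, 1.2 m from the hinge, must supply this moment: P = 10.8342/1.2 = 9.0285 kN.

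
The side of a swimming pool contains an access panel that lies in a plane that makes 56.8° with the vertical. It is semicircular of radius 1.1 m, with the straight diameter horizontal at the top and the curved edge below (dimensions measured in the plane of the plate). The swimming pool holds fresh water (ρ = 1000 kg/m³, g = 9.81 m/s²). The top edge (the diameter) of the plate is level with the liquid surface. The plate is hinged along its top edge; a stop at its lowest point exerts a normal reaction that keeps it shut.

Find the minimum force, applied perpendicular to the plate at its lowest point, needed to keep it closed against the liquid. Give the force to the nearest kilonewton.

γ = ρg = 1000 × 9.81 = 9810 N/m³ = 9.81 kN/m³.
The plate makes 56.8° with the vertical, i.e. θ = 90° − 56.8° = 33.2° to the horizontal. Measuring y along the incline from the free-surface line, vertical depth h = y·sinθ with sinθ = 0.547563.
The centroid of a semicircle lies 4r/(3π) = 0.466854 m from the diameter, here below the top edge, so y_c = 0.466854 m and h_c = 0.466854 × 0.547563 = 0.255632 m.
A = πr²/2 = π × 1.1²/2 = 1.90066 m².
Resultant F = γ·h_c·A = 9.81 × 0.255632 × 1.90066 = 4.76638 kN.
I_c = (π/8 − 8/(9π))·r⁴ = 0.109757 × 1.1⁴ = 0.160695 m⁴.
Centre of pressure: y_p = y_c + I_c/(y_c·A) = 0.466854 + 0.160695/(0.466854 × 1.90066) = 0.466854 + 0.181099 = 0.647953 m along the plane.
The resultant acts 0.466854 + 0.181099 = 0.647953 m (along the plate) below the hinge at the top edge, so the moment about the hinge is M = F × 0.647953 = 4.76638 × 0.647953 = 3.08839 kN·m.
A normal force at the bottom, 1.1 m from the hinge, must supply this moment: P = 3.08839/1.1 = 2.80763 kN.

P ≈ 3 kN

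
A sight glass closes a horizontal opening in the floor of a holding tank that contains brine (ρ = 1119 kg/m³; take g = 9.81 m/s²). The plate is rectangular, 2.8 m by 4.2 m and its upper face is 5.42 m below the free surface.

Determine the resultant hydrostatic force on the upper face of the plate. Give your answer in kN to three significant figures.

F ≈ 700 kN

γ = ρg = 1119 × 9.81 / 1000 = 10.97739 kN/m³.
The plate is horizontal, so pressure is uniform at p = γ·h = 10.97739 × 5.42 = 59.4975 kN/m².
A = 2.8 × 4.2 = 11.76 m².
F = p·A = 59.4975 × 11.76 = 699.691 kN.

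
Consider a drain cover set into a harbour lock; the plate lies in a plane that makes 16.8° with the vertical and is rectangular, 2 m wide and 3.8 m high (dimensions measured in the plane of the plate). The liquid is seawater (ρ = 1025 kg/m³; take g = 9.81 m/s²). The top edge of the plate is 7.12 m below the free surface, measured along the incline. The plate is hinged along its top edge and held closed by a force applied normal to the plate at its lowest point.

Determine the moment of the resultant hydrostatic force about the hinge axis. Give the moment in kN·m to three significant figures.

M ≈ 1340 kN·m

γ = ρg = 1025 × 9.81 / 1000 = 10.05525 kN/m³.
The plate makes 16.8° with the vertical, i.e. θ = 90° − 16.8° = 73.2° to the horizontal. Measuring y along the incline from the free-surface line, vertical depth h = y·sinθ with sinθ = 0.957319.
The centroid lies 3.8/2 = 1.9 m below the top edge, so y_c = 7.12 + 1.9 = 9.02 m and h_c = 9.02 × 0.957319 = 8.63502 m.
A = 2 × 3.8 = 7.6 m².
Resultant F = γ·h_c·A = 10.05525 × 8.63502 × 7.6 = 659.887 kN.
I_c = b·h³/12 = 2 × 3.8³/12 = 9.14533 m⁴.
Centre of pressure: y_p = y_c + I_c/(y_c·A) = 9.02 + 9.14533/(9.02 × 7.6) = 9.02 + 0.133407 = 9.15341 m along the plane.
The resultant acts 1.9 + 0.133407 = 2.03341 m (along the plate) below the hinge at the top edge, so the moment about the hinge is M = F × 2.03341 = 659.887 × 2.03341 = 1341.82 kN·m.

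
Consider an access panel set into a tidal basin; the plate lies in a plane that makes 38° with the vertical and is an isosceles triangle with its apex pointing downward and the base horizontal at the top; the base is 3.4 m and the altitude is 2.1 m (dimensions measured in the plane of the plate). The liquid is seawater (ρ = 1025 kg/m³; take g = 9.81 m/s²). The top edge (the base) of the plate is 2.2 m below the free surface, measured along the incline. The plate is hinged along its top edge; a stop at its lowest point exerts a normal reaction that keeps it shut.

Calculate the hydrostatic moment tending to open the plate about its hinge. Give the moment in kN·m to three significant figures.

M ≈ 64.4 kN·m

γ = ρg = 1025 × 9.81 / 1000 = 10.05525 kN/m³.
The plate makes 38° with the vertical, i.e. θ = 90° − 38° = 52° to the horizontal. Measuring y along the incline from the free-surface line, vertical depth h = y·sinθ with sinθ = 0.788011.
With the apex down, the centroid sits h/3 = 2.1/3 = 0.7 m below the base (the top edge), so y_c = 2.2 + 0.7 = 2.9 m and h_c = 2.9 × 0.788011 = 2.28523 m.
A = ½ × 3.4 × 2.1 = 3.57 m².
Resultant F = γ·h_c·A = 10.05525 × 2.28523 × 3.57 = 82.0335 kN.
I_c = b·h³/36 = 3.4 × 2.1³/36 = 0.87465 m⁴.
Centre of pressure: y_p = y_c + I_c/(y_c·A) = 2.9 + 0.87465/(2.9 × 3.57) = 2.9 + 0.0844828 = 2.98448 m along the plane.
The resultant acts 0.7 + 0.0844828 = 0.784483 m (along the plate) below the hinge at the top edge, so the moment about the hinge is M = F × 0.784483 = 82.0335 × 0.784483 = 64.3539 kN·m.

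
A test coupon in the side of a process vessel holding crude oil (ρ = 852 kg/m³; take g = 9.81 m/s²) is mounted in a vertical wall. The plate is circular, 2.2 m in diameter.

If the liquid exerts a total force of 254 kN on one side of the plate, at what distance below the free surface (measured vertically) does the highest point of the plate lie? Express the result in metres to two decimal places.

γ = ρg = 852 × 9.81 / 1000 = 8.35812 kN/m³.
A = π(1.1)² = 3.80133 m².
From F = γ·h_c·A, the centroid depth is h_c = 254/(8.35812 × 3.80133) = 7.99447 m.
The centroid is at the centre, 1.1 m below the top of the plate, so the highest point sits at h_top = 7.99447 − 1.1 = 6.89447 m below the surface.

d_top ≈ 6.89 m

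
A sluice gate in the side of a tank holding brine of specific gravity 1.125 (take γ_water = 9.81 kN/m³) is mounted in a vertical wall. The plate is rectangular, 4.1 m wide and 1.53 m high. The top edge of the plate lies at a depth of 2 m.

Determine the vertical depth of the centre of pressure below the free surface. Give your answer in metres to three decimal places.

h_p = 2.836 m

γ = 1.125 × 9.81 = 11.03625 kN/m³.
The centroid lies 1.53/2 = 0.765 m below the top edge, so the centroid depth is h_c = 2 + 0.765 = 2.765 m.
A = 4.1 × 1.53 = 6.273 m².
Resultant F = γ·h_c·A = 11.03625 × 2.765 × 6.273 = 191.422 kN.
I_c = b·h³/12 = 4.1 × 1.53³/12 = 1.22371 m⁴.
Centre of pressure: y_p = y_c + I_c/(y_c·A) = 2.765 + 1.22371/(2.765 × 6.273) = 2.765 + 0.0705518 = 2.83555 m along the plane.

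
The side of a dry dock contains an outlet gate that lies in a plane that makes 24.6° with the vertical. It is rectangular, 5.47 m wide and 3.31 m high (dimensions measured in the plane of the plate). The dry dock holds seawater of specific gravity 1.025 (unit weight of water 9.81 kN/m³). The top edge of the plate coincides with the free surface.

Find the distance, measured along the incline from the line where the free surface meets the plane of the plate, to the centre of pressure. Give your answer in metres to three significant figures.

γ = 1.025 × 9.81 = 10.05525 kN/m³.
The plate makes 24.6° with the vertical, i.e. θ = 90° − 24.6° = 65.4° to the horizontal. Measuring y along the incline from the free-surface line, vertical depth h = y·sinθ with sinθ = 0.909236.
The centroid lies 3.31/2 = 1.655 m below the top edge, so y_c = 1.655 m and h_c = 1.655 × 0.909236 = 1.50479 m.
A = 5.47 × 3.31 = 18.1057 m².
Resultant F = γ·h_c·A = 10.05525 × 1.50479 × 18.1057 = 273.958 kN.
I_c = b·h³/12 = 5.47 × 3.31³/12 = 16.5307 m⁴.
Centre of pressure: y_p = y_c + I_c/(y_c·A) = 1.655 + 16.5307/(1.655 × 18.1057) = 1.655 + 0.551668 = 2.20667 m along the plane.

y_p = 2.21 m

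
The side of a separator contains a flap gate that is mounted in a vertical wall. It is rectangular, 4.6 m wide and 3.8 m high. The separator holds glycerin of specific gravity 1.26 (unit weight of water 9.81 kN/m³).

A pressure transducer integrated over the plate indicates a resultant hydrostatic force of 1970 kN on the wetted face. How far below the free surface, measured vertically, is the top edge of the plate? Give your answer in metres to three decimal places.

d_top ≈ 7.218 m

γ = 1.26 × 9.81 = 12.3606 kN/m³.
A = 4.6 × 3.8 = 17.48 m².
From F = γ·h_c·A, the centroid depth is h_c = 1970/(12.3606 × 17.48) = 9.1177 m.
The centroid lies 3.8/2 = 1.9 m below the top edge, so the top edge sits at h_top = 9.1177 − 1.9 = 7.2177 m below the surface.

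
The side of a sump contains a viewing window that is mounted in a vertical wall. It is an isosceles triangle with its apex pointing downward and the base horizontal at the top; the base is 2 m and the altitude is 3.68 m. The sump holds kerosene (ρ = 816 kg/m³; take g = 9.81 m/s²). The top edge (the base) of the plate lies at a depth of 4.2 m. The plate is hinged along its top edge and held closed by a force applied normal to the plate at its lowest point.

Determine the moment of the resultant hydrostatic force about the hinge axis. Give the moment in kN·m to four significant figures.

γ = ρg = 816 × 9.81 / 1000 = 8.00496 kN/m³.
With the apex down, the centroid sits h/3 = 3.68/3 = 1.22667 m below the base (the top edge), so the centroid depth is h_c = 4.2 + 1.22667 = 5.42667 m.
A = ½ × 2 × 3.68 = 3.68 m².
Resultant F = γ·h_c·A = 8.00496 × 5.42667 × 3.68 = 159.86 kN.
I_c = b·h³/36 = 2 × 3.68³/36 = 2.76867 m⁴.
Centre of pressure: y_p = y_c + I_c/(y_c·A) = 5.42667 + 2.76867/(5.42667 × 3.68) = 5.42667 + 0.13864 = 5.56531 m along the plane.
The resultant acts 1.22667 + 0.13864 = 1.36531 m (along the plate) below the hinge at the top edge, so the moment about the hinge is M = F × 1.36531 = 159.86 × 1.36531 = 218.258 kN·m.

M ≈ 218.3 kN·m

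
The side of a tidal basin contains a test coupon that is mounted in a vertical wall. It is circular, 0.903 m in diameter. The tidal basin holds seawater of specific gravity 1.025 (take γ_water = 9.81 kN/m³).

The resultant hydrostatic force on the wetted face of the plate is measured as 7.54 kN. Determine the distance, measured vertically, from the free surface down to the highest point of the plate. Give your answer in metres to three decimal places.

γ = 1.025 × 9.81 = 10.05525 kN/m³.
A = π(0.4515)² = 0.640421 m².
From F = γ·h_c·A, the centroid depth is h_c = 7.54/(10.05525 × 0.640421) = 1.17088 m.
The centroid is at the centre, 0.4515 m below the top of the plate, so the highest point sits at h_top = 1.17088 − 0.4515 = 0.71938 m below the surface.

d_top ≈ 0.719 m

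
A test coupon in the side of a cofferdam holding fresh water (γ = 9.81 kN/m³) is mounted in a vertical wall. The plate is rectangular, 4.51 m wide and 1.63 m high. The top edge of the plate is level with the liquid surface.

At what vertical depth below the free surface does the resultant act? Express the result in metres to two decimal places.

h_p = 1.09 m

γ = 9.81 kN/m³.
The centroid lies 1.63/2 = 0.815 m below the top edge, so the centroid depth is h_c = 0.815 m.
A = 4.51 × 1.63 = 7.3513 m².
Resultant F = γ·h_c·A = 9.81 × 0.815 × 7.3513 = 58.7747 kN.
I_c = b·h³/12 = 4.51 × 1.63³/12 = 1.62764 m⁴.
Centre of pressure: y_p = y_c + I_c/(y_c·A) = 0.815 + 1.62764/(0.815 × 7.3513) = 0.815 + 0.271667 = 1.08667 m along the plane.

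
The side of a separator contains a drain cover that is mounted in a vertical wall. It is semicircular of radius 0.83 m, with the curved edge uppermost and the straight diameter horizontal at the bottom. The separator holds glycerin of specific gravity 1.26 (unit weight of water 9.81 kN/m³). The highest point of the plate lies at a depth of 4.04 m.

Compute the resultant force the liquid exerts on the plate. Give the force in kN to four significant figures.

γ = 1.26 × 9.81 = 12.3606 kN/m³.
The centroid lies 4r/(3π) = 0.352263 m above the diameter, so r − 4r/(3π) = 0.83 − 0.352263 = 0.477737 m below the topmost point, so the centroid depth is h_c = 4.04 + 0.477737 = 4.51774 m.
A = πr²/2 = π × 0.83²/2 = 1.08212 m².
Resultant F = γ·h_c·A = 12.3606 × 4.51774 × 1.08212 = 60.4277 kN.

F ≈ 60.43 kN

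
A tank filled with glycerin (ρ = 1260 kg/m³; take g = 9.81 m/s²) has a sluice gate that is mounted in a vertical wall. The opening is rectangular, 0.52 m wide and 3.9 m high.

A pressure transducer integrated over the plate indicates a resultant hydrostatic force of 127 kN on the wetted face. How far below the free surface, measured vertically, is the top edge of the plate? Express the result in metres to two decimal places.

d_top ≈ 3.12 m

γ = ρg = 1260 × 9.81 / 1000 = 12.3606 kN/m³.
A = 0.52 × 3.9 = 2.028 m².
From F = γ·h_c·A, the centroid depth is h_c = 127/(12.3606 × 2.028) = 5.06636 m.
The centroid lies 3.9/2 = 1.95 m below the top edge, so the top edge sits at h_top = 5.06636 − 1.95 = 3.11636 m below the surface.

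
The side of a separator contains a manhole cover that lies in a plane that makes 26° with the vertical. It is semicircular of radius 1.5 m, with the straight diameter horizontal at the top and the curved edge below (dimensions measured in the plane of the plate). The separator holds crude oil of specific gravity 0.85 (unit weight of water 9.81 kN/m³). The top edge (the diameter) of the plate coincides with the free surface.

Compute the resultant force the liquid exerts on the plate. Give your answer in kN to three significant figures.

F ≈ 16.9 kN

γ = 0.85 × 9.81 = 8.3385 kN/m³.
The plate makes 26° with the vertical, i.e. θ = 90° − 26° = 64° to the horizontal. Measuring y along the incline from the free-surface line, vertical depth h = y·sinθ with sinθ = 0.898794.
The centroid of a semicircle lies 4r/(3π) = 0.63662 m from the diameter, here below the top edge, so y_c = 0.63662 m and h_c = 0.63662 × 0.898794 = 0.57219 m.
A = πr²/2 = π × 1.5²/2 = 3.53429 m².
Resultant F = γ·h_c·A = 8.3385 × 0.57219 × 3.53429 = 16.8628 kN.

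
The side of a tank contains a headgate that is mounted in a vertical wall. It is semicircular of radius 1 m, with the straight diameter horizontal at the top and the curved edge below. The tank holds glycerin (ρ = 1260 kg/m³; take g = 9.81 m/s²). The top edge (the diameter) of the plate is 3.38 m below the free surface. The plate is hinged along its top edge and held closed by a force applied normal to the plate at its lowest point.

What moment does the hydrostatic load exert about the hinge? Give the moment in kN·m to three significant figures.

M ≈ 32.7 kN·m

γ = ρg = 1260 × 9.81 / 1000 = 12.3606 kN/m³.
The centroid of a semicircle lies 4r/(3π) = 0.424413 m from the diameter, here below the top edge, so the centroid depth is h_c = 3.38 + 0.424413 = 3.80441 m.
A = πr²/2 = π × 1²/2 = 1.5708 m².
Resultant F = γ·h_c·A = 12.3606 × 3.80441 × 1.5708 = 73.8665 kN.
I_c = (π/8 − 8/(9π))·r⁴ = 0.109757 × 1⁴ = 0.109757 m⁴.
Centre of pressure: y_p = y_c + I_c/(y_c·A) = 3.80441 + 0.109757/(3.80441 × 1.5708) = 3.80441 + 0.0183664 = 3.82278 m along the plane.
The resultant acts 0.424413 + 0.0183664 = 0.442779 m (along the plate) below the hinge at the top edge, so the moment about the hinge is M = F × 0.442779 = 73.8665 × 0.442779 = 32.7065 kN·m.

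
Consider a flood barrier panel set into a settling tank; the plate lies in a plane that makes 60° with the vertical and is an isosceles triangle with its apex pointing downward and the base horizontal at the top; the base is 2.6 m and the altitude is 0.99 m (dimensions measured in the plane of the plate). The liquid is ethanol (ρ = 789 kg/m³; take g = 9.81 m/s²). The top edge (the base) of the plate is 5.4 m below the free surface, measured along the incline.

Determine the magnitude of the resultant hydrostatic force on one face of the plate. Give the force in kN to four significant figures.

F ≈ 28.54 kN

γ = ρg = 789 × 9.81 / 1000 = 7.74009 kN/m³.
The plate makes 60° with the vertical, i.e. θ = 90° − 60° = 30° to the horizontal. Measuring y along the incline from the free-surface line, vertical depth h = y·sinθ with sinθ = 0.500000.
With the apex down, the centroid sits h/3 = 0.99/3 = 0.33 m below the base (the top edge), so y_c = 5.4 + 0.33 = 5.73 m and h_c = 5.73 × 0.500000 = 2.865 m.
A = ½ × 2.6 × 0.99 = 1.287 m².
Resultant F = γ·h_c·A = 7.74009 × 2.865 × 1.287 = 28.5397 kN.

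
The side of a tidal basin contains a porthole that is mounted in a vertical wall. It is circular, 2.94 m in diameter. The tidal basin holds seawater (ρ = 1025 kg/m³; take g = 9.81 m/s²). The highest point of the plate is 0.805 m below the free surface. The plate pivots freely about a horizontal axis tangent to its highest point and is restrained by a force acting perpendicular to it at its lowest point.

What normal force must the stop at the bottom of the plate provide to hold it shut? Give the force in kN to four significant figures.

P ≈ 90.19 kN

γ = ρg = 1025 × 9.81 / 1000 = 10.05525 kN/m³.
The centroid is at the centre, 1.47 m below the top of the plate, so the centroid depth is h_c = 0.805 + 1.47 = 2.275 m.
A = π(1.47)² = 6.78867 m².
Resultant F = γ·h_c·A = 10.05525 × 2.275 × 6.78867 = 155.296 kN.
I_c = πr⁴/4 = π × 1.47⁴/4 = 3.66741 m⁴.
Centre of pressure: y_p = y_c + I_c/(y_c·A) = 2.275 + 3.66741/(2.275 × 6.78867) = 2.275 + 0.237462 = 2.51246 m along the plane.
The resultant acts 1.47 + 0.237462 = 1.70746 m (along the plate) below the hinge at the top edge, so the moment about the hinge is M = F × 1.70746 = 155.296 × 1.70746 = 265.162 kN·m.
A normal force at the bottom, 2.94 m from the hinge, must supply this moment: P = 265.162/2.94 = 90.1912 kN.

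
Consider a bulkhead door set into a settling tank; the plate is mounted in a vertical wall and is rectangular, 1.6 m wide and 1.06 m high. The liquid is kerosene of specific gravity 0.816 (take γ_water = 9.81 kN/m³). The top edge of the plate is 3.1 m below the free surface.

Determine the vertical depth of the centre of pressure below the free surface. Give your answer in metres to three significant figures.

γ = 0.816 × 9.81 = 8.00496 kN/m³.
The centroid lies 1.06/2 = 0.53 m below the top edge, so the centroid depth is h_c = 3.1 + 0.53 = 3.63 m.
A = 1.6 × 1.06 = 1.696 m².
Resultant F = γ·h_c·A = 8.00496 × 3.63 × 1.696 = 49.2824 kN.
I_c = b·h³/12 = 1.6 × 1.06³/12 = 0.158802 m⁴.
Centre of pressure: y_p = y_c + I_c/(y_c·A) = 3.63 + 0.158802/(3.63 × 1.696) = 3.63 + 0.0257943 = 3.65579 m along the plane.

h_p = 3.66 m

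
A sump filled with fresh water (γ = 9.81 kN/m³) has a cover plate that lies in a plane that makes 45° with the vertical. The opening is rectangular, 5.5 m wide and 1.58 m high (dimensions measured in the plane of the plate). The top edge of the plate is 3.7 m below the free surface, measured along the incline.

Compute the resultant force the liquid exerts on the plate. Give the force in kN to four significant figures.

γ = 9.81 kN/m³.
The plate makes 45° with the vertical, i.e. θ = 90° − 45° = 45° to the horizontal. Measuring y along the incline from the free-surface line, vertical depth h = y·sinθ with sinθ = 0.707107.
The centroid lies 1.58/2 = 0.79 m below the top edge, so y_c = 3.7 + 0.79 = 4.49 m and h_c = 4.49 × 0.707107 = 3.17491 m.
A = 5.5 × 1.58 = 8.69 m².
Resultant F = γ·h_c·A = 9.81 × 3.17491 × 8.69 = 270.658 kN.

F ≈ 270.7 kN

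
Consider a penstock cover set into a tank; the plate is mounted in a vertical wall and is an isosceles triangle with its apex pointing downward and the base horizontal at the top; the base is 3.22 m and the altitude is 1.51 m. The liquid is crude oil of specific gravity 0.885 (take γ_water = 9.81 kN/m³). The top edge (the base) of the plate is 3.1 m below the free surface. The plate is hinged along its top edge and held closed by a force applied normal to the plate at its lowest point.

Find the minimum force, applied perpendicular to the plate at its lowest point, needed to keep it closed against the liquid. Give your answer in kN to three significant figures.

P ≈ 27.1 kN

γ = 0.885 × 9.81 = 8.68185 kN/m³.
With the apex down, the centroid sits h/3 = 1.51/3 = 0.503333 m below the base (the top edge), so the centroid depth is h_c = 3.1 + 0.503333 = 3.60333 m.
A = ½ × 3.22 × 1.51 = 2.4311 m².
Resultant F = γ·h_c·A = 8.68185 × 3.60333 × 2.4311 = 76.0535 kN.
I_c = b·h³/36 = 3.22 × 1.51³/36 = 0.307953 m⁴.
Centre of pressure: y_p = y_c + I_c/(y_c·A) = 3.60333 + 0.307953/(3.60333 × 2.4311) = 3.60333 + 0.0351542 = 3.63848 m along the plane.
The resultant acts 0.503333 + 0.0351542 = 0.538487 m (along the plate) below the hinge at the top edge, so the moment about the hinge is M = F × 0.538487 = 76.0535 × 0.538487 = 40.9538 kN·m.
A normal force at the bottom, 1.51 m from the hinge, must supply this moment: P = 40.9538/1.51 = 27.1217 kN.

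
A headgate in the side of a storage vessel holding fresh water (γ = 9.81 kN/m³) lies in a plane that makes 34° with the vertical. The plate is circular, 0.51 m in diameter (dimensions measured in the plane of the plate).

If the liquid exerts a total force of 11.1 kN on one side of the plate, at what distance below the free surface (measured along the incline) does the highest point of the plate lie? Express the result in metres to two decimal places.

y_top ≈ 6.43 m

γ = 9.81 kN/m³.
A = π(0.255)² = 0.204282 m².
From F = γ·h_c·A, the centroid depth is h_c = 11.1/(9.81 × 0.204282) = 5.5389 m.
The plate makes 34° with the vertical, i.e. θ = 90° − 34° = 56° to the horizontal. Measuring y along the incline from the free-surface line, vertical depth h = y·sinθ with sinθ = 0.829038.
Along the incline, y_c = h_c/sinθ = 5.5389/0.829038 = 6.68112 m.
The centroid is at the centre, 0.255 m below the top of the plate, so the highest point sits at y_top = 6.68112 − 0.255 = 6.42612 m along the incline.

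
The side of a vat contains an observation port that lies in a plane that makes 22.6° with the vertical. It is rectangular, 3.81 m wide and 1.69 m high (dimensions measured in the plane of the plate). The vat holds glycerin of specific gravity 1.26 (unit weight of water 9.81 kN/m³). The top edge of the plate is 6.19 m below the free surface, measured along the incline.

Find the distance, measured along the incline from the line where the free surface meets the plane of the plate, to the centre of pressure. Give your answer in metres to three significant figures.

y_p = 7.07 m

γ = 1.26 × 9.81 = 12.3606 kN/m³.
The plate makes 22.6° with the vertical, i.e. θ = 90° − 22.6° = 67.4° to the horizontal. Measuring y along the incline from the free-surface line, vertical depth h = y·sinθ with sinθ = 0.923210.
The centroid lies 1.69/2 = 0.845 m below the top edge, so y_c = 6.19 + 0.845 = 7.035 m and h_c = 7.035 × 0.923210 = 6.49478 m.
A = 3.81 × 1.69 = 6.4389 m².
Resultant F = γ·h_c·A = 12.3606 × 6.49478 × 6.4389 = 516.911 kN.
I_c = b·h³/12 = 3.81 × 1.69³/12 = 1.53251 m⁴.
Centre of pressure: y_p = y_c + I_c/(y_c·A) = 7.035 + 1.53251/(7.035 × 6.4389) = 7.035 + 0.033832 = 7.06883 m along the plane.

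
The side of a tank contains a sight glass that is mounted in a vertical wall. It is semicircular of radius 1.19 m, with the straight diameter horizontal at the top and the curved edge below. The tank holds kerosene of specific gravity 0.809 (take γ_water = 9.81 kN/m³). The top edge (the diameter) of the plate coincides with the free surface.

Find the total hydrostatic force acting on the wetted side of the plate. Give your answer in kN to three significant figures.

F ≈ 8.92 kN

γ = 0.809 × 9.81 = 7.93629 kN/m³.
The centroid of a semicircle lies 4r/(3π) = 0.505052 m from the diameter, here below the top edge, so the centroid depth is h_c = 0.505052 m.
A = πr²/2 = π × 1.19²/2 = 2.2244 m².
Resultant F = γ·h_c·A = 7.93629 × 0.505052 × 2.2244 = 8.91593 kN.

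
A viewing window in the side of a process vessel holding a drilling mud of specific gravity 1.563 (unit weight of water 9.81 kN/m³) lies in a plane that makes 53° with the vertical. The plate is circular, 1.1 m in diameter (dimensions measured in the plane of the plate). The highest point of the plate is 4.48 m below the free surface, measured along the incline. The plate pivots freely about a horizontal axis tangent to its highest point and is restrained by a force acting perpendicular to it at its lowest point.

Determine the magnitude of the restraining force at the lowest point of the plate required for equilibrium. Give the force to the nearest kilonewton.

P ≈ 23 kN

γ = 1.563 × 9.81 = 15.33303 kN/m³.
The plate makes 53° with the vertical, i.e. θ = 90° − 53° = 37° to the horizontal. Measuring y along the incline from the free-surface line, vertical depth h = y·sinθ with sinθ = 0.601815.
The centroid is at the centre, 0.55 m below the top of the plate, so y_c = 4.48 + 0.55 = 5.03 m and h_c = 5.03 × 0.601815 = 3.02713 m.
A = π(0.55)² = 0.950332 m².
Resultant F = γ·h_c·A = 15.33303 × 3.02713 × 0.950332 = 44.1097 kN.
I_c = πr⁴/4 = π × 0.55⁴/4 = 0.0718688 m⁴.
Centre of pressure: y_p = y_c + I_c/(y_c·A) = 5.03 + 0.0718688/(5.03 × 0.950332) = 5.03 + 0.0150348 = 5.04503 m along the plane.
The resultant acts 0.55 + 0.0150348 = 0.565035 m (along the plate) below the hinge at the top edge, so the moment about the hinge is M = F × 0.565035 = 44.1097 × 0.565035 = 24.9235 kN·m.
A normal force at the bottom, 1.1 m from the hinge, must supply this moment: P = 24.9235/1.1 = 22.6577 kN.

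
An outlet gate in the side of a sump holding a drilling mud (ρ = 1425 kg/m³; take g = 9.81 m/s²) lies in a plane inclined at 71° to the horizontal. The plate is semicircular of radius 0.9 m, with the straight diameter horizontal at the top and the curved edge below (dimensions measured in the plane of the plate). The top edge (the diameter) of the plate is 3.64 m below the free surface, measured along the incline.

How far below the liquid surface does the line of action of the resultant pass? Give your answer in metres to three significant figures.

h_p = 3.82 m

γ = ρg = 1425 × 9.81 / 1000 = 13.97925 kN/m³.
Let θ = 71° be the plate's angle to the horizontal; measure y along the incline from where the plane meets the free surface. Vertical depth h = y·sinθ with sinθ = 0.945519.
The centroid of a semicircle lies 4r/(3π) = 0.381972 m from the diameter, here below the top edge, so y_c = 3.64 + 0.381972 = 4.02197 m and h_c = 4.02197 × 0.945519 = 3.80285 m.
A = πr²/2 = π × 0.9²/2 = 1.27235 m².
Resultant F = γ·h_c·A = 13.97925 × 3.80285 × 1.27235 = 67.6394 kN.
I_c = (π/8 − 8/(9π))·r⁴ = 0.109757 × 0.9⁴ = 0.0720116 m⁴.
Centre of pressure: y_p = y_c + I_c/(y_c·A) = 4.02197 + 0.0720116/(4.02197 × 1.27235) = 4.02197 + 0.014072 = 4.03604 m along the plane.
Vertically, h_p = y_p·sinθ = 4.03604 × 0.945519 = 3.81615 m.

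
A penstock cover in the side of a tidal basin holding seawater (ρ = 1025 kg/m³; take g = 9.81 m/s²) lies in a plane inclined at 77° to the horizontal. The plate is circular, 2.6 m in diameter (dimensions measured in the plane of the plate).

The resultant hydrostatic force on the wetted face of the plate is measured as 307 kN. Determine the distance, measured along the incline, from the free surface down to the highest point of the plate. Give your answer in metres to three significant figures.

y_top ≈ 4.60 m

γ = ρg = 1025 × 9.81 / 1000 = 10.05525 kN/m³.
A = π(1.3)² = 5.30929 m².
From F = γ·h_c·A, the centroid depth is h_c = 307/(10.05525 × 5.30929) = 5.75055 m.
Let θ = 77° be the plate's angle to the horizontal; measure y along the incline from where the plane meets the free surface. Vertical depth h = y·sinθ with sinθ = 0.974370.
Along the incline, y_c = h_c/sinθ = 5.75055/0.974370 = 5.90181 m.
The centroid is at the centre, 1.3 m below the top of the plate, so the highest point sits at y_top = 5.90181 − 1.3 = 4.60181 m along the incline.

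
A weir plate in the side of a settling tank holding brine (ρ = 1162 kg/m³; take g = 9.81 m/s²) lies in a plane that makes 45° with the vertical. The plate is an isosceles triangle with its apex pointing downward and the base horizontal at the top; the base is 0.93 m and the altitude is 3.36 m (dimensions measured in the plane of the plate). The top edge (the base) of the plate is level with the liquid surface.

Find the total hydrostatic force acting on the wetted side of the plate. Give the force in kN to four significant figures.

γ = ρg = 1162 × 9.81 / 1000 = 11.39922 kN/m³.
The plate makes 45° with the vertical, i.e. θ = 90° − 45° = 45° to the horizontal. Measuring y along the incline from the free-surface line, vertical depth h = y·sinθ with sinθ = 0.707107.
With the apex down, the centroid sits h/3 = 3.36/3 = 1.12 m below the base (the top edge), so y_c = 1.12 m and h_c = 1.12 × 0.707107 = 0.79196 m.
A = ½ × 0.93 × 3.36 = 1.5624 m².
Resultant F = γ·h_c·A = 11.39922 × 0.79196 × 1.5624 = 14.1049 kN.

F ≈ 14.10 kN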